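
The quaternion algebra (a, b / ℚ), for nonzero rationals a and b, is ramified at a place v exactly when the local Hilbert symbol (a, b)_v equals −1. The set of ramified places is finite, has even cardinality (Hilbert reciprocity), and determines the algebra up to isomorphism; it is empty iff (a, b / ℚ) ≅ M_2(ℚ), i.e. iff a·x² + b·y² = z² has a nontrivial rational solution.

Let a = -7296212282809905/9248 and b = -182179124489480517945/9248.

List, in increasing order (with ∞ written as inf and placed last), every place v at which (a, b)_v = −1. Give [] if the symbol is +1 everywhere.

Mod squares: a ≡ -2314376610, b ≡ -92690. Check v ∈ {∞, 2, 3, 5, 7, 13, 17, 23, 29, 31, 41}.
v=23: a=23^1·(≡19), b=23^1·(≡13) mod 23; (19|23)=-1, (13|23)=+1; (−1)^{1·1·11}·(-1)^1·(+1)^1 = +1.
v=5: a=5^1·(≡3), b=5^1·(≡2) mod 5; (3|5)=-1, (2|5)=-1; (−1)^{1·1·2}·(-1)^1·(-1)^1 = +1.
v=13: a=13^1·(≡7), b=13^1·(≡11) mod 13; (7|13)=-1, (11|13)=-1; (−1)^{1·1·6}·(-1)^1·(-1)^1 = +1.
v=2: v_2(a)=-5, v_2(b)=-5; units ≡ 7, 7 (mod 8); ε·ε+αω+βω = 1·1+-5·0+-5·0 ≡ 1  ⇒  (a,b)_2 = -1.
v=7: a=7^1·(≡4), b=7^2·(≡2) mod 7; (4|7)=+1, (2|7)=+1; (−1)^{1·2·3}·(+1)^2·(+1)^1 = +1.
v=3: a=3^9·(≡1), b=3^10·(≡1) mod 3; (1|3)=+1, (1|3)=+1; (−1)^{9·10·1}·(+1)^10·(+1)^9 = +1.
v=29: a=29^1·(≡9), b=29^2·(≡6) mod 29; (9|29)=+1, (6|29)=+1; (−1)^{1·2·14}·(+1)^2·(+1)^1 = +1.
v=41: a=41^1·(≡33), b=41^2·(≡7) mod 41; (33|41)=+1, (7|41)=-1; (−1)^{1·2·20}·(+1)^2·(-1)^1 = -1.
v=17: a=17^-2·(≡3), b=17^-2·(≡5) mod 17; (3|17)=-1, (5|17)=-1; (−1)^{-2·-2·8}·(-1)^-2·(-1)^-2 = +1.
v=31: a=31^3·(≡21), b=31^3·(≡15) mod 31; (21|31)=-1, (15|31)=-1; (−1)^{3·3·15}·(-1)^3·(-1)^3 = -1.
v=∞: -2314376610 < 0 and -92690 < 0  ⇒  (a,b)_∞ = -1.
Ram(-2314376610, -92690) = {2, 31, 41, ∞}; no ℚ_2-point on the conic.

[2, 31, 41, inf]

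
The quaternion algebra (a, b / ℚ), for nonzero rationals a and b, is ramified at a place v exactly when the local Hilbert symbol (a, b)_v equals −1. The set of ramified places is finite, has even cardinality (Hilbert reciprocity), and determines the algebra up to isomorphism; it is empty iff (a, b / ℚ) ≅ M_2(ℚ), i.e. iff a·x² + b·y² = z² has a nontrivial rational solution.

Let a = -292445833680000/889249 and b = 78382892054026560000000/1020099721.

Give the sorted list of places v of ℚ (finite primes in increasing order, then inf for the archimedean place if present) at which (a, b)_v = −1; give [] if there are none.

[2, 3, 5, 11]

Mod squares: a ≡ -2002, b ≡ 165. Check v ∈ {∞, 2, 3, 5, 7, 11, 13, 19, 23, 41, 47}.
v=23: a=23^-2·(≡17), b=23^0·(≡3) mod 23; (17|23)=-1, (3|23)=+1; (−1)^{-2·0·11}·(-1)^0·(+1)^-2 = +1.
v=3: a=3^2·(≡2), b=3^1·(≡1) mod 3; (2|3)=-1, (1|3)=+1; (−1)^{2·1·1}·(-1)^1·(+1)^2 = -1.
v=7: a=7^5·(≡1), b=7^6·(≡4) mod 7; (1|7)=+1, (4|7)=+1; (−1)^{5·6·3}·(+1)^6·(+1)^5 = +1.
v=2: v_2(a)=7, v_2(b)=12; units ≡ 7, 5 (mod 8); ε·ε+αω+βω = 1·0+7·1+12·0 ≡ 1  ⇒  (a,b)_2 = -1.
v=41: a=41^-2·(≡34), b=41^-4·(≡2) mod 41; (34|41)=-1, (2|41)=+1; (−1)^{-2·-4·20}·(-1)^-4·(+1)^-2 = +1.
v=13: a=13^3·(≡2), b=13^4·(≡1) mod 13; (2|13)=-1, (1|13)=+1; (−1)^{3·4·6}·(-1)^4·(+1)^3 = +1.
v=11: a=11^1·(≡9), b=11^1·(≡4) mod 11; (9|11)=+1, (4|11)=+1; (−1)^{1·1·5}·(+1)^1·(+1)^1 = -1.
v=47: a=47^0·(≡39), b=47^2·(≡27) mod 47; (39|47)=-1, (27|47)=+1; (−1)^{0·2·23}·(-1)^2·(+1)^0 = +1.
v=19: a=19^0·(≡14), b=19^-2·(≡14) mod 19; (14|19)=-1, (14|19)=-1; (−1)^{0·-2·9}·(-1)^-2·(-1)^0 = +1.
v=5: a=5^4·(≡3), b=5^7·(≡3) mod 5; (3|5)=-1, (3|5)=-1; (−1)^{4·7·2}·(-1)^7·(-1)^4 = -1.
v=∞: -2002 < 0 and 165 > 0  ⇒  (a,b)_∞ = +1.
(-2002, 165 / ℚ) ramifies at {2, 3, 5, 11}: a division algebra.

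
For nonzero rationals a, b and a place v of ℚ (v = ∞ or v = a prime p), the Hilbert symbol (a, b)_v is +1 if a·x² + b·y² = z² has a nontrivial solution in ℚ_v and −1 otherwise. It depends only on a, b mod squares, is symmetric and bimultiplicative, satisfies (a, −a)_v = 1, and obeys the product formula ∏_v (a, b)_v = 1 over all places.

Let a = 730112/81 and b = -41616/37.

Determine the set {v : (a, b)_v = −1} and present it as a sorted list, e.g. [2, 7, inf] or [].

(a, b) ≡ (713, -37) mod (ℚ^×)²; places V = {2, 3, 17, 23, 31, 37, ∞}.
(a,b)_17: α=0, u≡1; β=2, v≡3 (mod 17); (1|17)=+1, (3|17)=-1; sign (−1)^0·+1^2·-1^0 = +1.
(a,b)_3: α=-4, u≡2; β=2, v≡2 (mod 3); (2|3)=-1, (2|3)=-1; sign (−1)^0·-1^2·-1^-4 = +1.
(a,b)_37: α=0, u≡4; β=-1, v≡9 (mod 37); (4|37)=+1, (9|37)=+1; sign (−1)^0·+1^-1·+1^0 = +1.
(a,b)_31: α=1, u≡11; β=0, v≡8 (mod 31); (11|31)=-1, (8|31)=+1; sign (−1)^0·-1^0·+1^1 = +1.
(a,b)_∞: sgn(713)=+, sgn(-37)=−, so +1.
(a,b)_23: α=1, u≡8; β=0, v≡1 (mod 23); (8|23)=+1, (1|23)=+1; sign (−1)^0·+1^0·+1^1 = +1.
(a,b)_2: α=10, β=4; u≡1, v≡3 (mod 8); ε(u)ε(v)=0·1, αω(v)=10·1, βω(u)=4·0; sum ≡ 0  ⇒  +1.
Ram(a, b) = ∅: the form 713·x² + -37·y² − z² is isotropic over every ℚ_v, so by Hasse–Minkowski it is isotropic over ℚ.

[]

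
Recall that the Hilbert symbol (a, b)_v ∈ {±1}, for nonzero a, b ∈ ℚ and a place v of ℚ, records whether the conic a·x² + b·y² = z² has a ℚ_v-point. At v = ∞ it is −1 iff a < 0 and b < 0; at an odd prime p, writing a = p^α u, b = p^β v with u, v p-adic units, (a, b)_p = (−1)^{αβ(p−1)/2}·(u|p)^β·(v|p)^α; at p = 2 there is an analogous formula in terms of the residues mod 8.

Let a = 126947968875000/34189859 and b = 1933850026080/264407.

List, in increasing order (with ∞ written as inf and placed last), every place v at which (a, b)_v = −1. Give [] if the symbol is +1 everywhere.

Mod squares: a ≡ 858, b ≡ 10010. Check v ∈ {∞, 2, 3, 5, 7, 11, 13, 19, 41, 43}.
v=19: a=19^0·(≡10), b=19^2·(≡5) mod 19; (10|19)=-1, (5|19)=+1; (−1)^{0·2·9}·(-1)^2·(+1)^0 = +1.
v=7: a=7^2·(≡1), b=7^1·(≡2) mod 7; (1|7)=+1, (2|7)=+1; (−1)^{2·1·3}·(+1)^1·(+1)^2 = +1.
v=2: v_2(a)=3, v_2(b)=5; units ≡ 5, 5 (mod 8); ε·ε+αω+βω = 0·0+3·1+5·1 ≡ 0  ⇒  (a,b)_2 = +1.
v=11: a=11^-1·(≡1), b=11^-1·(≡8) mod 11; (1|11)=+1, (8|11)=-1; (−1)^{-1·-1·5}·(+1)^-1·(-1)^-1 = +1.
v=41: a=41^-2·(≡34), b=41^0·(≡24) mod 41; (34|41)=-1, (24|41)=-1; (−1)^{-2·0·20}·(-1)^0·(-1)^-2 = +1.
v=∞: 858 > 0 and 10010 > 0  ⇒  (a,b)_∞ = +1.
v=5: a=5^6·(≡2), b=5^1·(≡3) mod 5; (2|5)=-1, (3|5)=-1; (−1)^{6·1·2}·(-1)^1·(-1)^6 = -1.
v=43: a=43^-2·(≡10), b=43^-2·(≡26) mod 43; (10|43)=+1, (26|43)=-1; (−1)^{-2·-2·21}·(+1)^-2·(-1)^-2 = +1.
v=13: a=13^1·(≡10), b=13^-1·(≡9) mod 13; (10|13)=+1, (9|13)=+1; (−1)^{1·-1·6}·(+1)^-1·(+1)^1 = +1.
v=3: a=3^13·(≡1), b=3^14·(≡2) mod 3; (1|3)=+1, (2|3)=-1; (−1)^{13·14·1}·(+1)^14·(-1)^13 = -1.
|Ram(858, 10010)| = 2, even; anisotropic at {3, 5}.

[3, 5]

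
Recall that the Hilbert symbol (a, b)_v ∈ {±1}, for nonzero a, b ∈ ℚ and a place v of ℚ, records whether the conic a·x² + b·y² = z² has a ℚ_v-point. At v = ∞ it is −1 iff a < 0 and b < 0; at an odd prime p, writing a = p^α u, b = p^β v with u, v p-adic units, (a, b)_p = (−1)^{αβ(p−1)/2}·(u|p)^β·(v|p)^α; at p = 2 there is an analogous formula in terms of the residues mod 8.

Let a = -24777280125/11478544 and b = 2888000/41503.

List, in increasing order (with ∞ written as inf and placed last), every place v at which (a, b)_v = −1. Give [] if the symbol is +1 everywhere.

(a, b) ≡ (-5, 35) mod (ℚ^×)²; places V = {2, 3, 5, 7, 11, 13, 19, ∞}.
(a,b)_2: α=-4, β=6; u≡3, v≡3 (mod 8); ε(u)ε(v)=1·1, αω(v)=-4·1, βω(u)=6·1; sum ≡ 1  ⇒  -1.
(a,b)_∞: sgn(-5)=−, sgn(35)=+, so +1.
(a,b)_3: α=2, u≡1; β=0, v≡2 (mod 3); (1|3)=+1, (2|3)=-1; sign (−1)^0·+1^0·-1^2 = +1.
(a,b)_5: α=3, u≡1; β=3, v≡3 (mod 5); (1|5)=+1, (3|5)=-1; sign (−1)^0·+1^3·-1^3 = -1.
(a,b)_13: α=2, u≡11; β=0, v≡9 (mod 13); (11|13)=-1, (9|13)=+1; sign (−1)^0·-1^0·+1^2 = +1.
(a,b)_7: α=-2, u≡4; β=-3, v≡5 (mod 7); (4|7)=+1, (5|7)=-1; sign (−1)^0·+1^-3·-1^-2 = +1.
(a,b)_19: α=4, u≡15; β=2, v≡11 (mod 19); (15|19)=-1, (11|19)=+1; sign (−1)^0·-1^2·+1^4 = +1.
(a,b)_11: α=-4, u≡6; β=-2, v≡8 (mod 11); (6|11)=-1, (8|11)=-1; sign (−1)^0·-1^-2·-1^-4 = +1.
|Ram(-5, 35)| = 2, even; anisotropic at {2, 5}.

[2, 5]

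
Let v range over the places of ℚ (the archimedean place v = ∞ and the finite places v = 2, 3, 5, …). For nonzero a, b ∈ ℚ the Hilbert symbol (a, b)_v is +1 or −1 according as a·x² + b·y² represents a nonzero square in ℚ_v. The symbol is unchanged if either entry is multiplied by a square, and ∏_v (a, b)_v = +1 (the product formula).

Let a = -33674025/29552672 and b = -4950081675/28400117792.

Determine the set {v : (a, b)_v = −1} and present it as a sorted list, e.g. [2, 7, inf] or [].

Mod squares: a ≡ -1122, b ≡ -374. Check v ∈ {∞, 2, 3, 5, 7, 11, 17, 31}.
v=17: a=17^1·(≡4), b=17^1·(≡3) mod 17; (4|17)=+1, (3|17)=-1; (−1)^{1·1·8}·(+1)^1·(-1)^1 = -1.
v=11: a=11^1·(≡6), b=11^1·(≡6) mod 11; (6|11)=-1, (6|11)=-1; (−1)^{1·1·5}·(-1)^1·(-1)^1 = -1.
v=∞: -1122 < 0 and -374 < 0  ⇒  (a,b)_∞ = -1.
v=3: a=3^1·(≡1), b=3^2·(≡1) mod 3; (1|3)=+1, (1|3)=+1; (−1)^{1·2·1}·(+1)^2·(+1)^1 = +1.
v=5: a=5^2·(≡2), b=5^2·(≡4) mod 5; (2|5)=-1, (4|5)=+1; (−1)^{2·2·2}·(-1)^2·(+1)^2 = +1.
v=31: a=31^-4·(≡4), b=31^-6·(≡30) mod 31; (4|31)=+1, (30|31)=-1; (−1)^{-4·-6·15}·(+1)^-6·(-1)^-4 = +1.
v=7: a=7^4·(≡5), b=7^6·(≡4) mod 7; (5|7)=-1, (4|7)=+1; (−1)^{4·6·3}·(-1)^6·(+1)^4 = +1.
v=2: v_2(a)=-5, v_2(b)=-5; units ≡ 7, 5 (mod 8); ε·ε+αω+βω = 1·0+-5·1+-5·0 ≡ 1  ⇒  (a,b)_2 = -1.
|Ram(-1122, -374)| = 4, even; anisotropic at {2, 11, 17, ∞}.

[2, 11, 17, inf]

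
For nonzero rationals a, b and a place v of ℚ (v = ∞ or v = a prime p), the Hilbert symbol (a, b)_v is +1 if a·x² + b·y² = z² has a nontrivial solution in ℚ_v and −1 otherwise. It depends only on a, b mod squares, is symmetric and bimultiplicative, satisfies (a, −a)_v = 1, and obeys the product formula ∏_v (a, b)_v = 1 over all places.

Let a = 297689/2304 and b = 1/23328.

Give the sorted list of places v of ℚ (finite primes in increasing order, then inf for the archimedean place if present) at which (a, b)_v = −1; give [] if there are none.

[]

(a, b) ≡ (161, 2) mod (ℚ^×)²; places V = {2, 3, 7, 23, 43, ∞}.
(a,b)_23: α=1, u≡10; β=0, v≡4 (mod 23); (10|23)=-1, (4|23)=+1; sign (−1)^0·-1^0·+1^1 = +1.
(a,b)_43: α=2, u≡3; β=0, v≡2 (mod 43); (3|43)=-1, (2|43)=-1; sign (−1)^0·-1^0·-1^2 = +1.
(a,b)_2: α=-8, β=-5; u≡1, v≡1 (mod 8); ε(u)ε(v)=0·0, αω(v)=-8·0, βω(u)=-5·0; sum ≡ 0  ⇒  +1.
(a,b)_∞: sgn(161)=+, sgn(2)=+, so +1.
(a,b)_7: α=1, u≡2; β=0, v≡2 (mod 7); (2|7)=+1, (2|7)=+1; sign (−1)^0·+1^0·+1^1 = +1.
(a,b)_3: α=-2, u≡2; β=-6, v≡2 (mod 3); (2|3)=-1, (2|3)=-1; sign (−1)^0·-1^-6·-1^-2 = +1.
Every local symbol is +1, so the conic 161·x² + 2·y² = z² has ℚ_v-points for all v and hence a ℚ-point; (a, b / ℚ) ≅ M_2(ℚ).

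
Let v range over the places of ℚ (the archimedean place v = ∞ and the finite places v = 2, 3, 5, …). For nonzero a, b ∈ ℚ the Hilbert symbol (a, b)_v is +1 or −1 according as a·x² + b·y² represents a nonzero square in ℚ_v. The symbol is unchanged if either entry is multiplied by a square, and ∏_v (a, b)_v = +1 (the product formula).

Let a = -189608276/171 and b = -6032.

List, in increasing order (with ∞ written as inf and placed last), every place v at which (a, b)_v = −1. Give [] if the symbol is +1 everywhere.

[11, 19, 31, inf]

(a, b) ≡ (-3116399, -377) mod (ℚ^×)²; places V = {2, 3, 11, 13, 17, 19, 29, 31, 37, ∞}.
(a,b)_∞: sgn(-3116399)=−, sgn(-377)=−, so -1.
(a,b)_17: α=2, u≡14; β=0, v≡3 (mod 17); (14|17)=-1, (3|17)=-1; sign (−1)^0·-1^0·-1^2 = +1.
(a,b)_11: α=1, u≡10; β=0, v≡7 (mod 11); (10|11)=-1, (7|11)=-1; sign (−1)^0·-1^0·-1^1 = -1.
(a,b)_2: α=2, β=4; u≡1, v≡7 (mod 8); ε(u)ε(v)=0·1, αω(v)=2·0, βω(u)=4·0; sum ≡ 0  ⇒  +1.
(a,b)_19: α=-1, u≡17; β=0, v≡10 (mod 19); (17|19)=+1, (10|19)=-1; sign (−1)^0·+1^0·-1^-1 = -1.
(a,b)_3: α=-2, u≡1; β=0, v≡1 (mod 3); (1|3)=+1, (1|3)=+1; sign (−1)^0·+1^0·+1^-2 = +1.
(a,b)_31: α=1, u≡25; β=0, v≡13 (mod 31); (25|31)=+1, (13|31)=-1; sign (−1)^0·+1^0·-1^1 = -1.
(a,b)_29: α=0, u≡4; β=1, v≡24 (mod 29); (4|29)=+1, (24|29)=+1; sign (−1)^0·+1^1·+1^0 = +1.
(a,b)_37: α=1, u≡14; β=0, v≡36 (mod 37); (14|37)=-1, (36|37)=+1; sign (−1)^0·-1^0·+1^1 = +1.
(a,b)_13: α=1, u≡10; β=1, v≡4 (mod 13); (10|13)=+1, (4|13)=+1; sign (−1)^0·+1^1·+1^1 = +1.
Ram(-3116399, -377) = {11, 19, 31, ∞}; no ℚ_11-point on the conic.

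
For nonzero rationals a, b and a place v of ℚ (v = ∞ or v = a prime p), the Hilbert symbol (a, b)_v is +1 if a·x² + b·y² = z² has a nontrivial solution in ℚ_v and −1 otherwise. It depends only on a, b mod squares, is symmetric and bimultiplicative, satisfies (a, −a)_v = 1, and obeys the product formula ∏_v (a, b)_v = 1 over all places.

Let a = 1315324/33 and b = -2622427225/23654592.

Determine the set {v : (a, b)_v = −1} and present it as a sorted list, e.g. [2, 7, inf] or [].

Mod squares: a ≡ 12903, b ≡ -374187. Check v ∈ {∞, 2, 3, 5, 11, 13, 17, 23, 29}.
v=23: a=23^1·(≡1), b=23^1·(≡7) mod 23; (1|23)=+1, (7|23)=-1; (−1)^{1·1·11}·(+1)^1·(-1)^1 = +1.
v=5: a=5^0·(≡3), b=5^2·(≡3) mod 5; (3|5)=-1, (3|5)=-1; (−1)^{0·2·2}·(-1)^2·(-1)^0 = +1.
v=3: a=3^-1·(≡2), b=3^-7·(≡2) mod 3; (2|3)=-1, (2|3)=-1; (−1)^{-1·-7·1}·(-1)^-7·(-1)^-1 = -1.
v=29: a=29^2·(≡14), b=29^3·(≡26) mod 29; (14|29)=-1, (26|29)=-1; (−1)^{2·3·14}·(-1)^3·(-1)^2 = -1.
v=17: a=17^1·(≡12), b=17^1·(≡4) mod 17; (12|17)=-1, (4|17)=+1; (−1)^{1·1·8}·(-1)^1·(+1)^1 = -1.
v=2: v_2(a)=2, v_2(b)=-6; units ≡ 7, 5 (mod 8); ε·ε+αω+βω = 1·0+2·1+-6·0 ≡ 0  ⇒  (a,b)_2 = +1.
v=∞: 12903 > 0 and -374187 < 0  ⇒  (a,b)_∞ = +1.
v=11: a=11^-1·(≡7), b=11^1·(≡6) mod 11; (7|11)=-1, (6|11)=-1; (−1)^{-1·1·5}·(-1)^1·(-1)^-1 = -1.
v=13: a=13^0·(≡7), b=13^-2·(≡5) mod 13; (7|13)=-1, (5|13)=-1; (−1)^{0·-2·6}·(-1)^-2·(-1)^0 = +1.
(12903, -374187 / ℚ) ramifies at {3, 11, 17, 29}: a division algebra.

[3, 11, 17, 29]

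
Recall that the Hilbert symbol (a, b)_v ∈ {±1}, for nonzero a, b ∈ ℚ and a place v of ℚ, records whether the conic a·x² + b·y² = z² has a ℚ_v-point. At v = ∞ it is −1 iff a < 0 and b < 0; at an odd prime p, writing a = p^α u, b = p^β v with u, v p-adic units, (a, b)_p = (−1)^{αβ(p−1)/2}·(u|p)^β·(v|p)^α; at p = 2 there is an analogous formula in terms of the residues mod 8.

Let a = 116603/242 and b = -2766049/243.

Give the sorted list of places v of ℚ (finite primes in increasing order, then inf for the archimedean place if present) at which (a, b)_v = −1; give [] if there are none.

(a, b) ≡ (646, -9867) mod (ℚ^×)²; places V = {2, 3, 11, 13, 17, 19, 23, 29, ∞}.
(a,b)_2: α=-1, β=0; u≡3, v≡5 (mod 8); ε(u)ε(v)=1·0, αω(v)=-1·1, βω(u)=0·1; sum ≡ 1  ⇒  -1.
(a,b)_∞: sgn(646)=+, sgn(-9867)=−, so +1.
(a,b)_11: α=-2, u≡7; β=1, v≡1 (mod 11); (7|11)=-1, (1|11)=+1; sign (−1)^0·-1^1·+1^-2 = -1.
(a,b)_17: α=1, u≡2; β=0, v≡11 (mod 17); (2|17)=+1, (11|17)=-1; sign (−1)^0·+1^0·-1^1 = -1.
(a,b)_29: α=0, u≡11; β=2, v≡20 (mod 29); (11|29)=-1, (20|29)=+1; sign (−1)^0·-1^2·+1^0 = +1.
(a,b)_3: α=0, u≡1; β=-5, v≡2 (mod 3); (1|3)=+1, (2|3)=-1; sign (−1)^0·+1^-5·-1^0 = +1.
(a,b)_23: α=0, u≡9; β=1, v≡18 (mod 23); (9|23)=+1, (18|23)=+1; sign (−1)^0·+1^1·+1^0 = +1.
(a,b)_13: α=0, u≡4; β=1, v≡7 (mod 13); (4|13)=+1, (7|13)=-1; sign (−1)^0·+1^1·-1^0 = +1.
(a,b)_19: α=3, u≡8; β=0, v≡12 (mod 19); (8|19)=-1, (12|19)=-1; sign (−1)^0·-1^0·-1^3 = -1.
(646, -9867 / ℚ) ramifies at {2, 11, 17, 19}: a division algebra.

[2, 11, 17, 19]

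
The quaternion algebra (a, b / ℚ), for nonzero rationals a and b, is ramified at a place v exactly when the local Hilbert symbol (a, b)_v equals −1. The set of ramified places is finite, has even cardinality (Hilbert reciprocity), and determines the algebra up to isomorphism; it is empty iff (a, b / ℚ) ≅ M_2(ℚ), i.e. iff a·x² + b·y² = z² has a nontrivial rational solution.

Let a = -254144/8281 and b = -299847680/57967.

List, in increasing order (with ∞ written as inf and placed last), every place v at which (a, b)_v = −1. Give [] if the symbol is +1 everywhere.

(a, b) ≡ (-11, -35) mod (ℚ^×)²; places V = {2, 5, 7, 11, 13, 19, ∞}.
(a,b)_19: α=2, u≡13; β=0, v≡8 (mod 19); (13|19)=-1, (8|19)=-1; sign (−1)^0·-1^0·-1^2 = +1.
(a,b)_5: α=0, u≡1; β=1, v≡2 (mod 5); (1|5)=+1, (2|5)=-1; sign (−1)^0·+1^1·-1^0 = +1.
(a,b)_2: α=6, β=12; u≡5, v≡5 (mod 8); ε(u)ε(v)=0·0, αω(v)=6·1, βω(u)=12·1; sum ≡ 0  ⇒  +1.
(a,b)_7: α=-2, u≡5; β=-3, v≡1 (mod 7); (5|7)=-1, (1|7)=+1; sign (−1)^0·-1^-3·+1^-2 = -1.
(a,b)_∞: sgn(-11)=−, sgn(-35)=−, so -1.
(a,b)_11: α=1, u≡2; β=4, v≡3 (mod 11); (2|11)=-1, (3|11)=+1; sign (−1)^0·-1^4·+1^1 = +1.
(a,b)_13: α=-2, u≡11; β=-2, v≡10 (mod 13); (11|13)=-1, (10|13)=+1; sign (−1)^0·-1^-2·+1^-2 = +1.
Ram(-11, -35) = {7, ∞}; no ℚ_7-point on the conic.

[7, inf]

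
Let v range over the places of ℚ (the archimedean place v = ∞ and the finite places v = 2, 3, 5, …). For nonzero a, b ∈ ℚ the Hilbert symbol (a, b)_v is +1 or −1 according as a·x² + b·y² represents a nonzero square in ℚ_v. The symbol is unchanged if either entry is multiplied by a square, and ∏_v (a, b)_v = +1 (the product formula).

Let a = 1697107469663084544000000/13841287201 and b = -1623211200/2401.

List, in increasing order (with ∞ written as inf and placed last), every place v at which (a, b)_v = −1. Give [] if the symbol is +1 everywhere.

(a, b) ≡ (68034, -667) mod (ℚ^×)²; places V = {2, 3, 5, 7, 13, 17, 23, 29, ∞}.
(a,b)_5: α=6, u≡1; β=2, v≡2 (mod 5); (1|5)=+1, (2|5)=-1; sign (−1)^0·+1^2·-1^6 = +1.
(a,b)_3: α=5, u≡1; β=2, v≡2 (mod 3); (1|3)=+1, (2|3)=-1; sign (−1)^0·+1^2·-1^5 = -1.
(a,b)_29: α=3, u≡19; β=1, v≡22 (mod 29); (19|29)=-1, (22|29)=+1; sign (−1)^0·-1^1·+1^3 = -1.
(a,b)_7: α=-12, u≡2; β=-4, v≡5 (mod 7); (2|7)=+1, (5|7)=-1; sign (−1)^0·+1^-4·-1^-12 = +1.
(a,b)_∞: sgn(68034)=+, sgn(-667)=−, so +1.
(a,b)_23: α=3, u≡17; β=1, v≡20 (mod 23); (17|23)=-1, (20|23)=-1; sign (−1)^1·-1^1·-1^3 = -1.
(a,b)_2: α=19, β=6; u≡1, v≡5 (mod 8); ε(u)ε(v)=0·0, αω(v)=19·1, βω(u)=6·0; sum ≡ 1  ⇒  -1.
(a,b)_13: α=2, u≡6; β=2, v≡9 (mod 13); (6|13)=-1, (9|13)=+1; sign (−1)^0·-1^2·+1^2 = +1.
(a,b)_17: α=1, u≡5; β=0, v≡1 (mod 17); (5|17)=-1, (1|17)=+1; sign (−1)^0·-1^0·+1^1 = +1.
Ram(68034, -667) = {2, 3, 23, 29}; no ℚ_2-point on the conic.

[2, 3, 23, 29]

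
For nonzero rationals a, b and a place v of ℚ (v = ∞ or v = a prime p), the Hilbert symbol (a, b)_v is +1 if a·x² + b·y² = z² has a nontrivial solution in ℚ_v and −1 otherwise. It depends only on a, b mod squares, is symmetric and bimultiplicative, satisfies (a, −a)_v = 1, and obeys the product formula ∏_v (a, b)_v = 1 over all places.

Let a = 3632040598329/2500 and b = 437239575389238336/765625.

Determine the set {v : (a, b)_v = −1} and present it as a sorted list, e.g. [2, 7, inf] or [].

Mod squares: a ≡ 3289, b ≡ 5681. Check v ∈ {∞, 2, 3, 5, 7, 11, 13, 19, 23, 53}.
v=53: a=53^2·(≡27), b=53^2·(≡7) mod 53; (27|53)=-1, (7|53)=+1; (−1)^{2·2·26}·(-1)^2·(+1)^2 = +1.
v=3: a=3^2·(≡1), b=3^4·(≡2) mod 3; (1|3)=+1, (2|3)=-1; (−1)^{2·4·1}·(+1)^4·(-1)^2 = +1.
v=13: a=13^1·(≡7), b=13^1·(≡7) mod 13; (7|13)=-1, (7|13)=-1; (−1)^{1·1·6}·(-1)^1·(-1)^1 = +1.
v=11: a=11^3·(≡7), b=11^4·(≡4) mod 11; (7|11)=-1, (4|11)=+1; (−1)^{3·4·5}·(-1)^4·(+1)^3 = +1.
v=7: a=7^0·(≡3), b=7^-2·(≡1) mod 7; (3|7)=-1, (1|7)=+1; (−1)^{0·-2·3}·(-1)^-2·(+1)^0 = +1.
v=19: a=19^2·(≡14), b=19^3·(≡18) mod 19; (14|19)=-1, (18|19)=-1; (−1)^{2·3·9}·(-1)^3·(-1)^2 = -1.
v=5: a=5^-4·(≡1), b=5^-6·(≡4) mod 5; (1|5)=+1, (4|5)=+1; (−1)^{-4·-6·2}·(+1)^-6·(+1)^-4 = +1.
v=23: a=23^1·(≡5), b=23^1·(≡22) mod 23; (5|23)=-1, (22|23)=-1; (−1)^{1·1·11}·(-1)^1·(-1)^1 = -1.
v=2: v_2(a)=-2, v_2(b)=6; units ≡ 1, 1 (mod 8); ε·ε+αω+βω = 0·0+-2·0+6·0 ≡ 0  ⇒  (a,b)_2 = +1.
v=∞: 3289 > 0 and 5681 > 0  ⇒  (a,b)_∞ = +1.
|Ram(3289, 5681)| = 2, even; anisotropic at {19, 23}.

[19, 23]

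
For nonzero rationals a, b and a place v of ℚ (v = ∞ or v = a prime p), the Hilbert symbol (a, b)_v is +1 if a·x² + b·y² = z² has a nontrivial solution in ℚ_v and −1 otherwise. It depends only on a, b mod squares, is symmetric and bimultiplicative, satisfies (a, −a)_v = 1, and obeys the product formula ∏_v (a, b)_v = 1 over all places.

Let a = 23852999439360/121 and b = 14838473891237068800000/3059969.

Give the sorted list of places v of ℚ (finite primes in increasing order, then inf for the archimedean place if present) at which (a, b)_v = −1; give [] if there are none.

(a, b) ≡ (1365, 95095) mod (ℚ^×)²; places V = {2, 3, 5, 7, 11, 13, 17, 19, ∞}.
(a,b)_17: α=2, u≡12; β=2, v≡7 (mod 17); (12|17)=-1, (7|17)=-1; sign (−1)^0·-1^2·-1^2 = +1.
(a,b)_3: α=11, u≡2; β=16, v≡1 (mod 3); (2|3)=-1, (1|3)=+1; sign (−1)^0·-1^16·+1^11 = +1.
(a,b)_19: α=0, u≡6; β=-1, v≡15 (mod 19); (6|19)=+1, (15|19)=-1; sign (−1)^0·+1^-1·-1^0 = +1.
(a,b)_11: α=-2, u≡3; β=-5, v≡8 (mod 11); (3|11)=+1, (8|11)=-1; sign (−1)^0·+1^-5·-1^-2 = +1.
(a,b)_∞: sgn(1365)=+, sgn(95095)=+, so +1.
(a,b)_7: α=1, u≡6; β=1, v≡5 (mod 7); (6|7)=-1, (5|7)=-1; sign (−1)^1·-1^1·-1^1 = -1.
(a,b)_5: α=1, u≡2; β=5, v≡4 (mod 5); (2|5)=-1, (4|5)=+1; sign (−1)^0·-1^5·+1^1 = -1.
(a,b)_13: α=1, u≡3; β=1, v≡10 (mod 13); (3|13)=+1, (10|13)=+1; sign (−1)^0·+1^1·+1^1 = +1.
(a,b)_2: α=10, β=22; u≡5, v≡7 (mod 8); ε(u)ε(v)=0·1, αω(v)=10·0, βω(u)=22·1; sum ≡ 0  ⇒  +1.
(1365, 95095 / ℚ) ramifies at {5, 7}: a division algebra.

[5, 7]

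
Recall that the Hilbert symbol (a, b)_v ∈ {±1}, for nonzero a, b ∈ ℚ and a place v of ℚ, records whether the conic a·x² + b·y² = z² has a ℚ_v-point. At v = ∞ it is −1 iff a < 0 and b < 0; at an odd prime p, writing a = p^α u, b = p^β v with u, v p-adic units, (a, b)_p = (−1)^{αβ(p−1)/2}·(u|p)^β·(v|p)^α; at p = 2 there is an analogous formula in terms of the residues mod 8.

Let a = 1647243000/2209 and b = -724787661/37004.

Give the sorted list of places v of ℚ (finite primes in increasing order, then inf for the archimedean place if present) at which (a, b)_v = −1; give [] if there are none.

(a, b) ≡ (30, -8151) mod (ℚ^×)²; places V = {2, 3, 5, 11, 13, 19, 23, 29, 43, 47, ∞}.
(a,b)_3: α=3, u≡1; β=1, v≡1 (mod 3); (1|3)=+1, (1|3)=+1; sign (−1)^1·+1^1·+1^3 = -1.
(a,b)_19: α=2, u≡11; β=1, v≡12 (mod 19); (11|19)=+1, (12|19)=-1; sign (−1)^0·+1^1·-1^2 = +1.
(a,b)_11: α=0, u≡2; β=-1, v≡2 (mod 11); (2|11)=-1, (2|11)=-1; sign (−1)^0·-1^-1·-1^0 = -1.
(a,b)_23: α=0, u≡20; β=2, v≡15 (mod 23); (20|23)=-1, (15|23)=-1; sign (−1)^0·-1^2·-1^0 = +1.
(a,b)_43: α=0, u≡2; β=2, v≡34 (mod 43); (2|43)=-1, (34|43)=-1; sign (−1)^0·-1^2·-1^0 = +1.
(a,b)_∞: sgn(30)=+, sgn(-8151)=−, so +1.
(a,b)_13: α=2, u≡10; β=1, v≡10 (mod 13); (10|13)=+1, (10|13)=+1; sign (−1)^0·+1^1·+1^2 = +1.
(a,b)_2: α=3, β=-2; u≡7, v≡1 (mod 8); ε(u)ε(v)=1·0, αω(v)=3·0, βω(u)=-2·0; sum ≡ 0  ⇒  +1.
(a,b)_5: α=3, u≡1; β=0, v≡1 (mod 5); (1|5)=+1, (1|5)=+1; sign (−1)^0·+1^0·+1^3 = +1.
(a,b)_47: α=-2, u≡19; β=0, v≡28 (mod 47); (19|47)=-1, (28|47)=+1; sign (−1)^0·-1^0·+1^-2 = +1.
(a,b)_29: α=0, u≡16; β=-2, v≡2 (mod 29); (16|29)=+1, (2|29)=-1; sign (−1)^0·+1^-2·-1^0 = +1.
(30, -8151 / ℚ) ramifies at {3, 11}: a division algebra.

[3, 11]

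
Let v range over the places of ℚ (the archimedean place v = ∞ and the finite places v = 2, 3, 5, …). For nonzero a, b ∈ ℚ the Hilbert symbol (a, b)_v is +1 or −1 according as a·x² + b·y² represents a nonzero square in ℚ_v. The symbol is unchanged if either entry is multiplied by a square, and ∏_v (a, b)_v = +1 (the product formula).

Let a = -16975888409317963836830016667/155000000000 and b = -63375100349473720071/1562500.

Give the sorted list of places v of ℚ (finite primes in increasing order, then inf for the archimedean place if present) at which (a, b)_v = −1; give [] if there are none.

(a, b) ≡ (-41354, -6678671) mod (ℚ^×)²; places V = {2, 3, 5, 7, 11, 17, 19, 23, 29, 31, 41, 53, ∞}.
(a,b)_17: α=8, u≡14; β=7, v≡10 (mod 17); (14|17)=-1, (10|17)=-1; sign (−1)^0·-1^7·-1^8 = -1.
(a,b)_29: α=1, u≡1; β=1, v≡12 (mod 29); (1|29)=+1, (12|29)=-1; sign (−1)^0·+1^1·-1^1 = -1.
(a,b)_31: α=-1, u≡15; β=1, v≡8 (mod 31); (15|31)=-1, (8|31)=+1; sign (−1)^1·-1^1·+1^-1 = +1.
(a,b)_53: α=2, u≡35; β=0, v≡41 (mod 53); (35|53)=-1, (41|53)=-1; sign (−1)^0·-1^0·-1^2 = +1.
(a,b)_5: α=-10, u≡4; β=-8, v≡1 (mod 5); (4|5)=+1, (1|5)=+1; sign (−1)^0·+1^-8·+1^-10 = +1.
(a,b)_19: α=4, u≡9; β=3, v≡12 (mod 19); (9|19)=+1, (12|19)=-1; sign (−1)^0·+1^3·-1^4 = +1.
(a,b)_3: α=0, u≡1; β=2, v≡1 (mod 3); (1|3)=+1, (1|3)=+1; sign (−1)^0·+1^2·+1^0 = +1.
(a,b)_23: α=1, u≡11; β=1, v≡21 (mod 23); (11|23)=-1, (21|23)=-1; sign (−1)^1·-1^1·-1^1 = -1.
(a,b)_11: α=2, u≡8; β=2, v≡4 (mod 11); (8|11)=-1, (4|11)=+1; sign (−1)^0·-1^2·+1^2 = +1.
(a,b)_41: α=2, u≡34; β=0, v≡15 (mod 41); (34|41)=-1, (15|41)=-1; sign (−1)^0·-1^0·-1^2 = +1.
(a,b)_∞: sgn(-41354)=−, sgn(-6678671)=−, so -1.
(a,b)_7: α=2, u≡4; β=0, v≡1 (mod 7); (4|7)=+1, (1|7)=+1; sign (−1)^0·+1^0·+1^2 = +1.
(a,b)_2: α=-9, β=-2; u≡3, v≡1 (mod 8); ε(u)ε(v)=1·0, αω(v)=-9·0, βω(u)=-2·1; sum ≡ 0  ⇒  +1.
(-41354, -6678671 / ℚ) ramifies at {17, 23, 29, ∞}: a division algebra.

[17, 23, 29, inf]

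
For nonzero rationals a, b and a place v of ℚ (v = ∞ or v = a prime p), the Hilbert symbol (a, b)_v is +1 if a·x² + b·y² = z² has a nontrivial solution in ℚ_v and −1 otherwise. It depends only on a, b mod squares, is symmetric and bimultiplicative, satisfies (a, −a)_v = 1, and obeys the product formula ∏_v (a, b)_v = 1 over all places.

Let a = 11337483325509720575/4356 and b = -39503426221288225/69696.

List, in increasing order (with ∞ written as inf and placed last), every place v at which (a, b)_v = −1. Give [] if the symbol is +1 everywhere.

(a, b) ≡ (231287, -1354681) mod (ℚ^×)²; places V = {2, 3, 5, 7, 11, 17, 19, 37, 41, 47, ∞}.
(a,b)_17: α=2, u≡13; β=2, v≡2 (mod 17); (13|17)=+1, (2|17)=+1; sign (−1)^0·+1^2·+1^2 = +1.
(a,b)_47: α=1, u≡15; β=1, v≡38 (mod 47); (15|47)=-1, (38|47)=-1; sign (−1)^1·-1^1·-1^1 = -1.
(a,b)_2: α=-2, β=-6; u≡7, v≡7 (mod 8); ε(u)ε(v)=1·1, αω(v)=-2·0, βω(u)=-6·0; sum ≡ 1  ⇒  -1.
(a,b)_7: α=5, u≡4; β=4, v≡2 (mod 7); (4|7)=+1, (2|7)=+1; sign (−1)^0·+1^4·+1^5 = +1.
(a,b)_∞: sgn(231287)=+, sgn(-1354681)=−, so +1.
(a,b)_41: α=4, u≡34; β=3, v≡18 (mod 41); (34|41)=-1, (18|41)=+1; sign (−1)^0·-1^3·+1^4 = -1.
(a,b)_11: α=-2, u≡3; β=-2, v≡6 (mod 11); (3|11)=+1, (6|11)=-1; sign (−1)^0·+1^-2·-1^-2 = +1.
(a,b)_37: α=1, u≡24; β=1, v≡31 (mod 37); (24|37)=-1, (31|37)=-1; sign (−1)^0·-1^1·-1^1 = +1.
(a,b)_5: α=2, u≡3; β=2, v≡1 (mod 5); (3|5)=-1, (1|5)=+1; sign (−1)^0·-1^2·+1^2 = +1.
(a,b)_19: α=1, u≡18; β=1, v≡3 (mod 19); (18|19)=-1, (3|19)=-1; sign (−1)^1·-1^1·-1^1 = -1.
(a,b)_3: α=-2, u≡2; β=-2, v≡2 (mod 3); (2|3)=-1, (2|3)=-1; sign (−1)^0·-1^-2·-1^-2 = +1.
Ram(231287, -1354681) = {2, 19, 41, 47}; no ℚ_2-point on the conic.

[2, 19, 41, 47]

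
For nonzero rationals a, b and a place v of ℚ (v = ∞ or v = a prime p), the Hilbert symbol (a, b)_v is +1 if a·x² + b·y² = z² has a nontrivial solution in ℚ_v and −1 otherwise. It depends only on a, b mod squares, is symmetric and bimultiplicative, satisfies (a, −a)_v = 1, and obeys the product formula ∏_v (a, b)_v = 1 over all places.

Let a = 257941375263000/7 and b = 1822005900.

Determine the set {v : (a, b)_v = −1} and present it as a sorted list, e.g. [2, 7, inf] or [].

[2, 13]

Mod squares: a ≡ 10010, b ≡ 11. Check v ∈ {∞, 2, 3, 5, 7, 11, 13}.
v=13: a=13^3·(≡12), b=13^2·(≡5) mod 13; (12|13)=+1, (5|13)=-1; (−1)^{3·2·6}·(+1)^2·(-1)^3 = -1.
v=7: a=7^-1·(≡2), b=7^0·(≡1) mod 7; (2|7)=+1, (1|7)=+1; (−1)^{-1·0·3}·(+1)^0·(+1)^-1 = +1.
v=5: a=5^3·(≡2), b=5^2·(≡1) mod 5; (2|5)=-1, (1|5)=+1; (−1)^{3·2·2}·(-1)^2·(+1)^3 = +1.
v=3: a=3^6·(≡2), b=3^4·(≡2) mod 3; (2|3)=-1, (2|3)=-1; (−1)^{6·4·1}·(-1)^4·(-1)^6 = +1.
v=11: a=11^5·(≡6), b=11^3·(≡5) mod 11; (6|11)=-1, (5|11)=+1; (−1)^{5·3·5}·(-1)^3·(+1)^5 = +1.
v=2: v_2(a)=3, v_2(b)=2; units ≡ 5, 3 (mod 8); ε·ε+αω+βω = 0·1+3·1+2·1 ≡ 1  ⇒  (a,b)_2 = -1.
v=∞: 10010 > 0 and 11 > 0  ⇒  (a,b)_∞ = +1.
(10010, 11 / ℚ) ramifies at {2, 13}: a division algebra.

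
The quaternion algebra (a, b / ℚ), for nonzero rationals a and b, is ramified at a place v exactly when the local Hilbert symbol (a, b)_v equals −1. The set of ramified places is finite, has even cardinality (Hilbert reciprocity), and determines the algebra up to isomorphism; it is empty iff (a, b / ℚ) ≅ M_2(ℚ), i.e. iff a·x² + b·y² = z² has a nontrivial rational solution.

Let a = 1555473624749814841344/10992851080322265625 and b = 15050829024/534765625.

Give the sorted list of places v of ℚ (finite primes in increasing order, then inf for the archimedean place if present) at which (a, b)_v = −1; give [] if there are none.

(a, b) ≡ (14, 2926) mod (ℚ^×)²; places V = {2, 3, 5, 7, 11, 13, 19, 31, 37, ∞}.
(a,b)_13: α=2, u≡10; β=0, v≡9 (mod 13); (10|13)=+1, (9|13)=+1; sign (−1)^0·+1^0·+1^2 = +1.
(a,b)_∞: sgn(14)=+, sgn(2926)=+, so +1.
(a,b)_19: α=2, u≡2; β=1, v≡15 (mod 19); (2|19)=-1, (15|19)=-1; sign (−1)^0·-1^1·-1^2 = -1.
(a,b)_5: α=-14, u≡4; β=-8, v≡1 (mod 5); (4|5)=+1, (1|5)=+1; sign (−1)^0·+1^-8·+1^-14 = +1.
(a,b)_11: α=0, u≡1; β=1, v≡7 (mod 11); (1|11)=+1, (7|11)=-1; sign (−1)^0·+1^1·-1^0 = +1.
(a,b)_31: α=-2, u≡8; β=0, v≡21 (mod 31); (8|31)=+1, (21|31)=-1; sign (−1)^0·+1^0·-1^-2 = +1.
(a,b)_2: α=19, β=5; u≡7, v≡7 (mod 8); ε(u)ε(v)=1·1, αω(v)=19·0, βω(u)=5·0; sum ≡ 1  ⇒  -1.
(a,b)_7: α=7, u≡2; β=3, v≡3 (mod 7); (2|7)=+1, (3|7)=-1; sign (−1)^1·+1^3·-1^7 = +1.
(a,b)_3: α=10, u≡2; β=8, v≡1 (mod 3); (2|3)=-1, (1|3)=+1; sign (−1)^0·-1^8·+1^10 = +1.
(a,b)_37: α=-4, u≡8; β=-2, v≡25 (mod 37); (8|37)=-1, (25|37)=+1; sign (−1)^0·-1^-2·+1^-4 = +1.
Ram(14, 2926) = {2, 19}; no ℚ_2-point on the conic.

[2, 19]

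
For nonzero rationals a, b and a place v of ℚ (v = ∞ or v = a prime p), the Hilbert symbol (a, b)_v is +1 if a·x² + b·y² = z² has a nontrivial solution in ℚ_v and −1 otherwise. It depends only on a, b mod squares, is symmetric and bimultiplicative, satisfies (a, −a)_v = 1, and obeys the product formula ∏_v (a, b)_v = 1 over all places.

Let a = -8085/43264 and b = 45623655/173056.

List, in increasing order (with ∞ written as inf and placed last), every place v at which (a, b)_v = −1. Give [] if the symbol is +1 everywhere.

Mod squares: a ≡ -165, b ≡ 95. Check v ∈ {∞, 2, 3, 5, 7, 11, 13, 19}.
v=7: a=7^2·(≡6), b=7^2·(≡2) mod 7; (6|7)=-1, (2|7)=+1; (−1)^{2·2·3}·(-1)^2·(+1)^2 = +1.
v=2: v_2(a)=-8, v_2(b)=-10; units ≡ 3, 7 (mod 8); ε·ε+αω+βω = 1·1+-8·0+-10·1 ≡ 1  ⇒  (a,b)_2 = -1.
v=13: a=13^-2·(≡3), b=13^-2·(≡9) mod 13; (3|13)=+1, (9|13)=+1; (−1)^{-2·-2·6}·(+1)^-2·(+1)^-2 = +1.
v=11: a=11^1·(≡2), b=11^2·(≡2) mod 11; (2|11)=-1, (2|11)=-1; (−1)^{1·2·5}·(-1)^2·(-1)^1 = -1.
v=5: a=5^1·(≡2), b=5^1·(≡1) mod 5; (2|5)=-1, (1|5)=+1; (−1)^{1·1·2}·(-1)^1·(+1)^1 = -1.
v=19: a=19^0·(≡9), b=19^1·(≡11) mod 19; (9|19)=+1, (11|19)=+1; (−1)^{0·1·9}·(+1)^1·(+1)^0 = +1.
v=∞: -165 < 0 and 95 > 0  ⇒  (a,b)_∞ = +1.
v=3: a=3^1·(≡2), b=3^4·(≡2) mod 3; (2|3)=-1, (2|3)=-1; (−1)^{1·4·1}·(-1)^4·(-1)^1 = -1.
|Ram(-165, 95)| = 4, even; anisotropic at {2, 3, 5, 11}.

[2, 3, 5, 11]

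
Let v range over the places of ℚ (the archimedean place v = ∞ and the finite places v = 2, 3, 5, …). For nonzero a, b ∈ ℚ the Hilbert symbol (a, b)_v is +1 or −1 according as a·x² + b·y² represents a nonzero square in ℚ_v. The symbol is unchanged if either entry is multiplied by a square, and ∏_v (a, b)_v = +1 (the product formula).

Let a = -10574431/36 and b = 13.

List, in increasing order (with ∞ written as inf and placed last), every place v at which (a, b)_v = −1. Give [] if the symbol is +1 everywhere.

[7, 19]

(a, b) ≡ (-5719, 13) mod (ℚ^×)²; places V = {2, 3, 7, 13, 19, 43, ∞}.
(a,b)_∞: sgn(-5719)=−, sgn(13)=+, so +1.
(a,b)_7: α=1, u≡2; β=0, v≡6 (mod 7); (2|7)=+1, (6|7)=-1; sign (−1)^0·+1^0·-1^1 = -1.
(a,b)_3: α=-2, u≡2; β=0, v≡1 (mod 3); (2|3)=-1, (1|3)=+1; sign (−1)^0·-1^0·+1^-2 = +1.
(a,b)_43: α=3, u≡19; β=0, v≡13 (mod 43); (19|43)=-1, (13|43)=+1; sign (−1)^0·-1^0·+1^3 = +1.
(a,b)_13: α=0, u≡12; β=1, v≡1 (mod 13); (12|13)=+1, (1|13)=+1; sign (−1)^0·+1^1·+1^0 = +1.
(a,b)_19: α=1, u≡10; β=0, v≡13 (mod 19); (10|19)=-1, (13|19)=-1; sign (−1)^0·-1^0·-1^1 = -1.
(a,b)_2: α=-2, β=0; u≡1, v≡5 (mod 8); ε(u)ε(v)=0·0, αω(v)=-2·1, βω(u)=0·0; sum ≡ 0  ⇒  +1.
Ram(-5719, 13) = {7, 19}; no ℚ_7-point on the conic.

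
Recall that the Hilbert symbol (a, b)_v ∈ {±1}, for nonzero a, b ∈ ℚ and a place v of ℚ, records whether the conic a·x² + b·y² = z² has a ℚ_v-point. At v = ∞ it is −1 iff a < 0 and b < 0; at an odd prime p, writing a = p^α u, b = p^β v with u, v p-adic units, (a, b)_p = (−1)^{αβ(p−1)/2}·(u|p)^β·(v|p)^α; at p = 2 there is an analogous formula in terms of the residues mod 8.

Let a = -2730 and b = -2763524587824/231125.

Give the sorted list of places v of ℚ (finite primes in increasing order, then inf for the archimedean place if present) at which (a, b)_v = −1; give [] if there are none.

(a, b) ≡ (-2730, -55) mod (ℚ^×)²; places V = {2, 3, 5, 7, 11, 13, 17, 43, ∞}.
(a,b)_3: α=1, u≡2; β=8, v≡2 (mod 3); (2|3)=-1, (2|3)=-1; sign (−1)^0·-1^8·-1^1 = -1.
(a,b)_7: α=1, u≡2; β=2, v≡4 (mod 7); (2|7)=+1, (4|7)=+1; sign (−1)^0·+1^2·+1^1 = +1.
(a,b)_13: α=1, u≡11; β=2, v≡9 (mod 13); (11|13)=-1, (9|13)=+1; sign (−1)^0·-1^2·+1^1 = +1.
(a,b)_5: α=1, u≡4; β=-3, v≡4 (mod 5); (4|5)=+1, (4|5)=+1; sign (−1)^0·+1^-3·+1^1 = +1.
(a,b)_11: α=0, u≡9; β=1, v≡10 (mod 11); (9|11)=+1, (10|11)=-1; sign (−1)^0·+1^1·-1^0 = +1.
(a,b)_17: α=0, u≡7; β=2, v≡8 (mod 17); (7|17)=-1, (8|17)=+1; sign (−1)^0·-1^2·+1^0 = +1.
(a,b)_43: α=0, u≡22; β=-2, v≡25 (mod 43); (22|43)=-1, (25|43)=+1; sign (−1)^0·-1^-2·+1^0 = +1.
(a,b)_2: α=1, β=4; u≡3, v≡1 (mod 8); ε(u)ε(v)=1·0, αω(v)=1·0, βω(u)=4·1; sum ≡ 0  ⇒  +1.
(a,b)_∞: sgn(-2730)=−, sgn(-55)=−, so -1.
|Ram(-2730, -55)| = 2, even; anisotropic at {3, ∞}.

[3, inf]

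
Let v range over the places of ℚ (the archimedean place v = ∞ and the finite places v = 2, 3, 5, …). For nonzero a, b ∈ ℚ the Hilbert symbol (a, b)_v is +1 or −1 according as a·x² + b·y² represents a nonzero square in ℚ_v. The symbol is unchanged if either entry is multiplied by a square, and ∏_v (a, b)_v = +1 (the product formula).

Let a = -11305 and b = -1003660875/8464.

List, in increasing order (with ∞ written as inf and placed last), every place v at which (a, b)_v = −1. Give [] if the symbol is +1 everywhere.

(a, b) ≡ (-11305, -35) mod (ℚ^×)²; places V = {2, 3, 5, 7, 17, 19, 23, ∞}.
(a,b)_23: α=0, u≡11; β=-2, v≡11 (mod 23); (11|23)=-1, (11|23)=-1; sign (−1)^0·-1^-2·-1^0 = +1.
(a,b)_5: α=1, u≡4; β=3, v≡2 (mod 5); (4|5)=+1, (2|5)=-1; sign (−1)^0·+1^3·-1^1 = -1.
(a,b)_∞: sgn(-11305)=−, sgn(-35)=−, so -1.
(a,b)_19: α=1, u≡13; β=0, v≡3 (mod 19); (13|19)=-1, (3|19)=-1; sign (−1)^0·-1^0·-1^1 = -1.
(a,b)_17: α=1, u≡15; β=2, v≡15 (mod 17); (15|17)=+1, (15|17)=+1; sign (−1)^0·+1^2·+1^1 = +1.
(a,b)_3: α=0, u≡2; β=4, v≡1 (mod 3); (2|3)=-1, (1|3)=+1; sign (−1)^0·-1^4·+1^0 = +1.
(a,b)_7: α=1, u≡2; β=3, v≡1 (mod 7); (2|7)=+1, (1|7)=+1; sign (−1)^1·+1^3·+1^1 = -1.
(a,b)_2: α=0, β=-4; u≡7, v≡5 (mod 8); ε(u)ε(v)=1·0, αω(v)=0·1, βω(u)=-4·0; sum ≡ 0  ⇒  +1.
Ram(-11305, -35) = {5, 7, 19, ∞}; no ℚ_5-point on the conic.

[5, 7, 19, inf]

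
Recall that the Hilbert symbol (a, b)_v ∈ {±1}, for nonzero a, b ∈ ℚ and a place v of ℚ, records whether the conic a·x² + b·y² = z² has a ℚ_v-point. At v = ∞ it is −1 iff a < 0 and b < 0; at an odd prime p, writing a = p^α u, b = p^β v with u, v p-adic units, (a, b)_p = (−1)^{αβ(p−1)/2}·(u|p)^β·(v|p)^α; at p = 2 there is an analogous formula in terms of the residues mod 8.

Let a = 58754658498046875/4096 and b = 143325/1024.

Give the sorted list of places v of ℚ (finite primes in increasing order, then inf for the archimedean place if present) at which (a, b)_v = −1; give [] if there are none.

[5, 7, 13, 19, 31, 41]

Mod squares: a ≡ 10987795, b ≡ 13. Check v ∈ {∞, 2, 3, 5, 7, 13, 19, 31, 41}.
v=2: v_2(a)=-12, v_2(b)=-10; units ≡ 3, 5 (mod 8); ε·ε+αω+βω = 1·0+-12·1+-10·1 ≡ 0  ⇒  (a,b)_2 = +1.
v=∞: 10987795 > 0 and 13 > 0  ⇒  (a,b)_∞ = +1.
v=13: a=13^3·(≡8), b=13^1·(≡4) mod 13; (8|13)=-1, (4|13)=+1; (−1)^{3·1·6}·(-1)^1·(+1)^3 = -1.
v=7: a=7^1·(≡3), b=7^2·(≡3) mod 7; (3|7)=-1, (3|7)=-1; (−1)^{1·2·3}·(-1)^2·(-1)^1 = -1.
v=5: a=5^9·(≡1), b=5^2·(≡2) mod 5; (1|5)=+1, (2|5)=-1; (−1)^{9·2·2}·(+1)^2·(-1)^9 = -1.
v=31: a=31^1·(≡26), b=31^0·(≡12) mod 31; (26|31)=-1, (12|31)=-1; (−1)^{1·0·15}·(-1)^0·(-1)^1 = -1.
v=41: a=41^1·(≡38), b=41^0·(≡11) mod 41; (38|41)=-1, (11|41)=-1; (−1)^{1·0·20}·(-1)^0·(-1)^1 = -1.
v=3: a=3^4·(≡1), b=3^2·(≡1) mod 3; (1|3)=+1, (1|3)=+1; (−1)^{4·2·1}·(+1)^2·(+1)^4 = +1.
v=19: a=19^1·(≡10), b=19^0·(≡15) mod 19; (10|19)=-1, (15|19)=-1; (−1)^{1·0·9}·(-1)^0·(-1)^1 = -1.
(10987795, 13 / ℚ) ramifies at {5, 7, 13, 19, 31, 41}: a division algebra.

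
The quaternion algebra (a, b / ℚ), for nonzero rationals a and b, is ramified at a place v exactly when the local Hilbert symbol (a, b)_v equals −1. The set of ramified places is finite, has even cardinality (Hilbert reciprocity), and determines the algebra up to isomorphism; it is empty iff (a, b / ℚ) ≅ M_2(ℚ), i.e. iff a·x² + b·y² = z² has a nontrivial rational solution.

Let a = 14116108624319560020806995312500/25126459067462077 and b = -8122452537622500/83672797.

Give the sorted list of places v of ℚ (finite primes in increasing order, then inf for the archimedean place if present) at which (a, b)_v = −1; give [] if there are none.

[3, 13]

Mod squares: a ≡ 4641, b ≡ -13. Check v ∈ {∞, 2, 3, 5, 7, 11, 13, 17, 31, 43, 53, 59}.
v=2: v_2(a)=2, v_2(b)=2; units ≡ 1, 3 (mod 8); ε·ε+αω+βω = 0·1+2·1+2·0 ≡ 0  ⇒  (a,b)_2 = +1.
v=∞: 4641 > 0 and -13 < 0  ⇒  (a,b)_∞ = +1.
v=5: a=5^8·(≡4), b=5^4·(≡2) mod 5; (4|5)=+1, (2|5)=-1; (−1)^{8·4·2}·(+1)^4·(-1)^8 = +1.
v=13: a=13^-3·(≡6), b=13^-1·(≡10) mod 13; (6|13)=-1, (10|13)=+1; (−1)^{-3·-1·6}·(-1)^-1·(+1)^-3 = -1.
v=17: a=17^9·(≡9), b=17^4·(≡16) mod 17; (9|17)=+1, (16|17)=+1; (−1)^{9·4·8}·(+1)^4·(+1)^9 = +1.
v=59: a=59^-2·(≡44), b=59^-2·(≡21) mod 59; (44|59)=-1, (21|59)=+1; (−1)^{-2·-2·29}·(-1)^-2·(+1)^-2 = +1.
v=11: a=11^6·(≡2), b=11^2·(≡4) mod 11; (2|11)=-1, (4|11)=+1; (−1)^{6·2·5}·(-1)^2·(+1)^6 = +1.
v=7: a=7^1·(≡3), b=7^2·(≡1) mod 7; (3|7)=-1, (1|7)=+1; (−1)^{1·2·3}·(-1)^2·(+1)^1 = +1.
v=53: a=53^2·(≡34), b=53^0·(≡28) mod 53; (34|53)=-1, (28|53)=+1; (−1)^{2·0·26}·(-1)^0·(+1)^2 = +1.
v=43: a=43^-4·(≡17), b=43^-2·(≡37) mod 43; (17|43)=+1, (37|43)=-1; (−1)^{-4·-2·21}·(+1)^-2·(-1)^-4 = +1.
v=3: a=3^7·(≡2), b=3^8·(≡2) mod 3; (2|3)=-1, (2|3)=-1; (−1)^{7·8·1}·(-1)^8·(-1)^7 = -1.
v=31: a=31^-2·(≡17), b=31^0·(≡5) mod 31; (17|31)=-1, (5|31)=+1; (−1)^{-2·0·15}·(-1)^0·(+1)^-2 = +1.
Ram(4641, -13) = {3, 13}; no ℚ_3-point on the conic.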